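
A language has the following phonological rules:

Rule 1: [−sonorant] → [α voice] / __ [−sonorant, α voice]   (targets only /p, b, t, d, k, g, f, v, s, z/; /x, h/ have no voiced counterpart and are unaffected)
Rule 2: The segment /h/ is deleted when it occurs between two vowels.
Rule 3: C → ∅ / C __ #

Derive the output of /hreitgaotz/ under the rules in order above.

Rule 1 (regressive voicing assimilation): /t/ precedes the voiced obstruent /g/, so it voices to [d] by assimilation. /t/ precedes the voiced obstruent /z/, so it voices to [d] by assimilation. /hreitgaotz/ → hreidgaodz.
Rule 2 (intervocalic h-deletion): no segment meets the environment; /hreidgaodz/ is unchanged.
Rule 3 (final cluster simplification): /z/ is the second consonant of a word-final cluster /dz/, so it deletes. /hreidgaodz/ → hreidgaod.

hreidgaod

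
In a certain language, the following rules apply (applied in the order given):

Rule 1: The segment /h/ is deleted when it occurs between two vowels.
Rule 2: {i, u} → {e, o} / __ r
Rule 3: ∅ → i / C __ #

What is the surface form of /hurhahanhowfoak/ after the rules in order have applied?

Rule 1 (intervocalic h-deletion): /h/ occurs between vowels /a/ and /a/, so it deletes. /hurhahanhowfoak/ → hurhaanhowfoak.
Rule 2 (pre-rhotic lowering): /u/ is a high vowel immediately before /r/, so it lowers to [o]. /hurhaanhowfoak/ → horhaanhowfoak.
Rule 3 (final i-epenthesis): the form ends in the consonant /k/, so [i] is inserted word-finally. /horhaanhowfoak/ → horhaanhowfoaki.

horhaanhowfoaki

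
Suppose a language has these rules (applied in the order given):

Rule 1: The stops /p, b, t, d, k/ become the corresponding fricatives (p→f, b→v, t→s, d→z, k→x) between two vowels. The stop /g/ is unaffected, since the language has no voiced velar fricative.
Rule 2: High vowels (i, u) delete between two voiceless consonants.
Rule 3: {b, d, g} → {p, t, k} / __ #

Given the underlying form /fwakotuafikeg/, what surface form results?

fwaxosuafxek

Rule 1 (intervocalic spirantization): /k/ is a stop between vowels /a/ and /o/, so it spirantizes to the fricative [x]. /t/ is a stop between vowels /o/ and /u/, so it spirantizes to the fricative [s]. /k/ is a stop between vowels /i/ and /e/, so it spirantizes to the fricative [x]. /fwakotuafikeg/ → fwaxosuafixeg.
Rule 2 (high vowel syncope): /i/ is a high vowel flanked by voiceless consonants /f/ and /x/, so it deletes. /fwaxosuafixeg/ → fwaxosuafxeg.
Rule 3 (final devoicing): /g/ is a voiced stop in word-final position, so it devoices to [k]. /fwaxosuafxeg/ → fwaxosuafxek.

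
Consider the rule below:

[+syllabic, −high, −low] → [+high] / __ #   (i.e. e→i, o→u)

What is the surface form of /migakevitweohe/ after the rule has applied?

migakevitweohi

Scanning /migakevitweohe/: /e/ at position 6 is not in the conditioning environment; /e/ at position 11 is not in the conditioning environment; /o/ at position 12 is not in the conditioning environment; /e/ is a mid vowel in word-final position, so it raises to [i].
Result: [migakevitweohi].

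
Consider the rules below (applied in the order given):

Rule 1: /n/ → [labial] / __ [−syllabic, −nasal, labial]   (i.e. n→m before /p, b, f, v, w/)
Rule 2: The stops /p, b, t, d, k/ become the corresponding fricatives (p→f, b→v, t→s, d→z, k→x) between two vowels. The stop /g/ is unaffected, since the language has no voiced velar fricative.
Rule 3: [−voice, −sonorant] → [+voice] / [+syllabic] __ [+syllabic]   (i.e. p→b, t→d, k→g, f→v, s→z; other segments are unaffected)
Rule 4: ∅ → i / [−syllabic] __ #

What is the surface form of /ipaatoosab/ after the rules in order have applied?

Rule 1 (nasal place assimilation): no segment meets the environment; /ipaatoosab/ is unchanged.
Rule 2 (intervocalic spirantization): /p/ is a stop between vowels /i/ and /a/, so it spirantizes to the fricative [f]. /t/ is a stop between vowels /a/ and /o/, so it spirantizes to the fricative [s]. /ipaatoosab/ → ifaasoosab.
Rule 3 (intervocalic voicing): /f/ is a voiceless obstruent between vowels /i/ and /a/, so it voices to [v]. /s/ is a voiceless obstruent between vowels /a/ and /o/, so it voices to [z]. /s/ is a voiceless obstruent between vowels /o/ and /a/, so it voices to [z]. /ifaasoosab/ → ivaazoozab.
Rule 4 (final i-epenthesis): the form ends in the consonant /b/, so [i] is inserted word-finally. /ivaazoozab/ → ivaazoozabi.

ivaazoozabi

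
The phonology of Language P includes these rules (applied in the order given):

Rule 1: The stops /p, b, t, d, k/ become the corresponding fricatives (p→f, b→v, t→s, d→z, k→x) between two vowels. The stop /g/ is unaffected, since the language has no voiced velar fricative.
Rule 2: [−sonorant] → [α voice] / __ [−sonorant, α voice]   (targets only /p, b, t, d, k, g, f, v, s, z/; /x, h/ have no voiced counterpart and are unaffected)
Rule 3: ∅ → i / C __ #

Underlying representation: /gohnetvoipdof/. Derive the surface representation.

Rule 1 (intervocalic spirantization): no segment meets the environment; /gohnetvoipdof/ is unchanged.
Rule 2 (regressive voicing assimilation): /t/ precedes the voiced obstruent /v/, so it voices to [d] by assimilation. /p/ precedes the voiced obstruent /d/, so it voices to [b] by assimilation. /gohnetvoipdof/ → gohnedvoibdof.
Rule 3 (final i-epenthesis): the form ends in the consonant /f/, so [i] is inserted word-finally. /gohnedvoibdof/ → gohnedvoibdofi.

gohnedvoibdofi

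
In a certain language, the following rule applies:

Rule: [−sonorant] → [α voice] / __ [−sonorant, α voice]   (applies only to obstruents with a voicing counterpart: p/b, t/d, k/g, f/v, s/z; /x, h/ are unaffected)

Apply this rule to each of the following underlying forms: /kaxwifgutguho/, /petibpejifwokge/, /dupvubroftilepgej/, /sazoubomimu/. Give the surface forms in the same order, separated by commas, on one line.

kaxwivgudguho, petippejifwogge, dubvubroftilebgej, sazoubomimu

/kaxwifgutguho/: /f/ precedes the voiced obstruent /g/, so it voices to [v] by assimilation. /t/ precedes the voiced obstruent /g/, so it voices to [d] by assimilation. → [kaxwivgudguho].
/petibpejifwokge/: /b/ precedes the voiceless obstruent /p/, so it devoices to [p] by assimilation. /k/ precedes the voiced obstruent /g/, so it voices to [g] by assimilation. → [petippejifwogge].
/dupvubroftilepgej/: /p/ precedes the voiced obstruent /v/, so it voices to [b] by assimilation. /p/ precedes the voiced obstruent /g/, so it voices to [b] by assimilation. → [dubvubroftilebgej].
/sazoubomimu/: the rule's environment is not met; surfaces unchanged as [sazoubomimu].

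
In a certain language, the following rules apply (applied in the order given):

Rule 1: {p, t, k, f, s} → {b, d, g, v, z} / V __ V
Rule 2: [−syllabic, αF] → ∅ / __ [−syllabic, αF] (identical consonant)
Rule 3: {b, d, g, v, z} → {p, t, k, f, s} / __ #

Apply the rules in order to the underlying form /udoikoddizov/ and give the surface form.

Rule 1 (intervocalic voicing): /k/ is a voiceless obstruent between vowels /i/ and /o/, so it voices to [g]. /udoikoddizov/ → udoigoddizov.
Rule 2 (degemination): /dd/ is a geminate; the first /d/ deletes. /udoigoddizov/ → udoigodizov.
Rule 3 (final devoicing): /v/ is a voiced obstruent in word-final position, so it devoices to [f]. /udoigodizov/ → udoigodizof.

udoigodizof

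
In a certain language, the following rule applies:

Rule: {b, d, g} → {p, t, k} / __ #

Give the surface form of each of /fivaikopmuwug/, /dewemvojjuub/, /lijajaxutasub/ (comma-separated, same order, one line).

fivaikopmuwuk, dewemvojjuup, lijajaxutasup

/fivaikopmuwug/: /g/ is a voiced stop in word-final position, so it devoices to [k]. → [fivaikopmuwuk].
/dewemvojjuub/: /b/ is a voiced stop in word-final position, so it devoices to [p]. → [dewemvojjuup].
/lijajaxutasub/: /b/ is a voiced stop in word-final position, so it devoices to [p]. → [lijajaxutasup].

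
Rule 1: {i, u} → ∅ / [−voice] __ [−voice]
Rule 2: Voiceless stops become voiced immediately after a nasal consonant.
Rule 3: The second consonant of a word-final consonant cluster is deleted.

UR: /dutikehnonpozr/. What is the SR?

dutkehnonboz

Rule 1 (high vowel syncope): /i/ is a high vowel flanked by voiceless consonants /t/ and /k/, so it deletes. /dutikehnonpozr/ → dutkehnonpozr.
Rule 2 (post-nasal voicing): /p/ is a voiceless stop immediately after the nasal /n/, so it voices to [b]. /dutkehnonpozr/ → dutkehnonbozr.
Rule 3 (final cluster simplification): /r/ is the second consonant of a word-final cluster /zr/, so it deletes. /dutkehnonbozr/ → dutkehnonboz.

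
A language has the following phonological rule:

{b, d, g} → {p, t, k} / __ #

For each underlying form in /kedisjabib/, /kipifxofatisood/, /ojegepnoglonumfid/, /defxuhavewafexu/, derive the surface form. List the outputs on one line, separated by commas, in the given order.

kedisjabip, kipifxofatisoot, ojegepnoglonumfit, defxuhavewafexu

/kedisjabib/: /b/ is a voiced stop in word-final position, so it devoices to [p]. → [kedisjabip].
/kipifxofatisood/: /d/ is a voiced stop in word-final position, so it devoices to [t]. → [kipifxofatisoot].
/ojegepnoglonumfid/: /d/ is a voiced stop in word-final position, so it devoices to [t]. → [ojegepnoglonumfit].
/defxuhavewafexu/: the rule's environment is not met; surfaces unchanged as [defxuhavewafexu].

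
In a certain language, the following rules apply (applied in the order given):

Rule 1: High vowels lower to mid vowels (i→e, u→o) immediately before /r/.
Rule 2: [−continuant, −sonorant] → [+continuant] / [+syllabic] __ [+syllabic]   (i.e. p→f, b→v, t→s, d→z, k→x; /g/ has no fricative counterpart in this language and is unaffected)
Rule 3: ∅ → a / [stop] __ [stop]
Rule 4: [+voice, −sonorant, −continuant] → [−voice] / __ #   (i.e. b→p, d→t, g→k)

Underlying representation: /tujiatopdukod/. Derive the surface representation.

Rule 1 (pre-rhotic lowering): no segment meets the environment; /tujiatopdukod/ is unchanged.
Rule 2 (intervocalic spirantization): /t/ is a stop between vowels /a/ and /o/, so it spirantizes to the fricative [s]. /k/ is a stop between vowels /u/ and /o/, so it spirantizes to the fricative [x]. /tujiatopdukod/ → tujiasopduxod.
Rule 3 (stop-cluster a-epenthesis): /p/ and /d/ form a stop–stop cluster, so [a] is inserted between them. /tujiasopduxod/ → tujiasopaduxod.
Rule 4 (final devoicing): /d/ is a voiced stop in word-final position, so it devoices to [t]. /tujiasopaduxod/ → tujiasopaduxot.

tujiasopaduxot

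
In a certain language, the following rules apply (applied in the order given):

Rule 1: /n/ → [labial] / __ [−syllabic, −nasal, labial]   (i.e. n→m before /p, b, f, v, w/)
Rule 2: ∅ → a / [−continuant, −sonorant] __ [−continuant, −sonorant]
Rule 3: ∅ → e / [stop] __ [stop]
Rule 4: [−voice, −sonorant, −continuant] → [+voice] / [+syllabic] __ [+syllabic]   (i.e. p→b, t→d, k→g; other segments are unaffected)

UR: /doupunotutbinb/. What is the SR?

doubunodudabimb

Rule 1 (nasal place assimilation): /n/ precedes the labial consonant /b/, so it assimilates in place to [m]. /doupunotutbinb/ → doupunotutbimb.
Rule 2 (stop-cluster a-epenthesis): /t/ and /b/ form a stop–stop cluster, so [a] is inserted between them. /doupunotutbimb/ → doupunotutabimb.
Rule 3 (stop-cluster e-epenthesis): no segment meets the environment; /doupunotutabimb/ is unchanged.
Rule 4 (intervocalic voicing): /p/ is a voiceless stop between vowels /u/ and /u/, so it voices to [b]. /t/ is a voiceless stop between vowels /o/ and /u/, so it voices to [d]. /t/ is a voiceless stop between vowels /u/ and /a/, so it voices to [d]. /doupunotutabimb/ → doubunodudabimb.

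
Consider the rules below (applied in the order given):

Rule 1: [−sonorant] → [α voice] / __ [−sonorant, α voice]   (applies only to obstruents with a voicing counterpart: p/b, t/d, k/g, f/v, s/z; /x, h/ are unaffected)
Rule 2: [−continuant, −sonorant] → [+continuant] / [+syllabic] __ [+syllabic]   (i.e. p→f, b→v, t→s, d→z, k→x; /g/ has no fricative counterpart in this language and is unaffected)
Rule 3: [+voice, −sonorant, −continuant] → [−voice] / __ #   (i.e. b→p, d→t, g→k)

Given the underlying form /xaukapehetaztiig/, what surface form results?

xauxafehesastiik

Rule 1 (regressive voicing assimilation): /z/ precedes the voiceless obstruent /t/, so it devoices to [s] by assimilation. /xaukapehetaztiig/ → xaukapehetastiig.
Rule 2 (intervocalic spirantization): /k/ is a stop between vowels /u/ and /a/, so it spirantizes to the fricative [x]. /p/ is a stop between vowels /a/ and /e/, so it spirantizes to the fricative [f]. /t/ is a stop between vowels /e/ and /a/, so it spirantizes to the fricative [s]. /xaukapehetastiig/ → xauxafehesastiig.
Rule 3 (final devoicing): /g/ is a voiced stop in word-final position, so it devoices to [k]. /xauxafehesastiig/ → xauxafehesastiik.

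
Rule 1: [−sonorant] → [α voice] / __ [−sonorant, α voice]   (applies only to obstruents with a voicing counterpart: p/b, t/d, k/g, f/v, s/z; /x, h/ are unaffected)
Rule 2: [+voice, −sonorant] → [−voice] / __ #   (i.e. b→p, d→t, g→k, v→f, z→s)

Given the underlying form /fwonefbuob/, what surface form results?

Rule 1 (regressive voicing assimilation): /f/ precedes the voiced obstruent /b/, so it voices to [v] by assimilation. /fwonefbuob/ → fwonevbuob.
Rule 2 (final devoicing): /b/ is a voiced obstruent in word-final position, so it devoices to [p]. /fwonevbuob/ → fwonevbuop.

fwonevbuop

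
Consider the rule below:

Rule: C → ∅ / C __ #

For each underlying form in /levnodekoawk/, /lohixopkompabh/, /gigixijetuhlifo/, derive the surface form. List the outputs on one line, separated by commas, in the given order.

levnodekoaw, lohixopkompab, gigixijetuhlifo

/levnodekoawk/: /k/ is the second consonant of a word-final cluster /wk/, so it deletes. → [levnodekoaw].
/lohixopkompabh/: /h/ is the second consonant of a word-final cluster /bh/, so it deletes. → [lohixopkompab].
/gigixijetuhlifo/: the rule's environment is not met; surfaces unchanged as [gigixijetuhlifo].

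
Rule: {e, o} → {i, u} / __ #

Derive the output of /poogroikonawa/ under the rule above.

poogroikonawa

No segment of /poogroikonawa/ meets the structural description of the rule, so the form surfaces unchanged.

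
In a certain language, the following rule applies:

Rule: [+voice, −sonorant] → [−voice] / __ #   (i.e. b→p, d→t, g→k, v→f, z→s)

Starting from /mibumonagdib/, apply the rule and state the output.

Scanning /mibumonagdib/: /b/ at position 3 is not in the conditioning environment; /g/ at position 9 is not in the conditioning environment; /d/ at position 10 is not in the conditioning environment; /b/ is a voiced obstruent in word-final position, so it devoices to [p].
Result: [mibumonagdip].

mibumonagdip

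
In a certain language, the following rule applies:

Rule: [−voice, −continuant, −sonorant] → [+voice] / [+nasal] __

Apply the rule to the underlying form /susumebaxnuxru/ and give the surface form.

susumebaxnuxru

No segment of /susumebaxnuxru/ meets the structural description of the rule, so the form surfaces unchanged.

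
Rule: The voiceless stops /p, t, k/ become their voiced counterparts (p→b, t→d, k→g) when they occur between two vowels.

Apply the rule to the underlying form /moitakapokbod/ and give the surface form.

moidagabokbod

/t/ is a voiceless stop between vowels /i/ and /a/, so it voices to [d].
/k/ is a voiceless stop between vowels /a/ and /a/, so it voices to [g].
/p/ is a voiceless stop between vowels /a/ and /o/, so it voices to [b].
The other instance of /k/ does not occur in the required environment and remains unchanged.
Surface form: [moidagabokbod].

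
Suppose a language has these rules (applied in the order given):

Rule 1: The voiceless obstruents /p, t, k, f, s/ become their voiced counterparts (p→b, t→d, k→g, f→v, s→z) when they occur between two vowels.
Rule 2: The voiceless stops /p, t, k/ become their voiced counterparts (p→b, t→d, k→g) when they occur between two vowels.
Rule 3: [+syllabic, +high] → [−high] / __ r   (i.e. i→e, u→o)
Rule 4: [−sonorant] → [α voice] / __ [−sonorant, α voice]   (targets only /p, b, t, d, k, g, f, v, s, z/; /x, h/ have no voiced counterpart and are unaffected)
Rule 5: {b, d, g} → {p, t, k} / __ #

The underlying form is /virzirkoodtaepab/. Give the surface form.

verzerkoottaebap

Rule 1 (intervocalic voicing): /p/ is a voiceless obstruent between vowels /e/ and /a/, so it voices to [b]. /virzirkoodtaepab/ → virzirkoodtaebab.
Rule 2 (intervocalic voicing): no segment meets the environment; /virzirkoodtaebab/ is unchanged.
Rule 3 (pre-rhotic lowering): /i/ is a high vowel immediately before /r/, so it lowers to [e]. /i/ is a high vowel immediately before /r/, so it lowers to [e]. /virzirkoodtaebab/ → verzerkoodtaebab.
Rule 4 (regressive voicing assimilation): /d/ precedes the voiceless obstruent /t/, so it devoices to [t] by assimilation. /verzerkoodtaebab/ → verzerkoottaebab.
Rule 5 (final devoicing): /b/ is a voiced stop in word-final position, so it devoices to [p]. /verzerkoottaebab/ → verzerkoottaebap.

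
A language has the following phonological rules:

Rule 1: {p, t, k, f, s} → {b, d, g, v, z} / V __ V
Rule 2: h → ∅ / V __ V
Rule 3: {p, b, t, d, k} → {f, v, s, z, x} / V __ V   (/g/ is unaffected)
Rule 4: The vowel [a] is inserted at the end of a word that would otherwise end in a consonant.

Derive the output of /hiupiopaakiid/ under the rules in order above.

Rule 1 (intervocalic voicing): /p/ is a voiceless obstruent between vowels /u/ and /i/, so it voices to [b]. /p/ is a voiceless obstruent between vowels /o/ and /a/, so it voices to [b]. /k/ is a voiceless obstruent between vowels /a/ and /i/, so it voices to [g]. /hiupiopaakiid/ → hiubiobaagiid.
Rule 2 (intervocalic h-deletion): no segment meets the environment; /hiubiobaagiid/ is unchanged.
Rule 3 (intervocalic spirantization): /b/ is a stop between vowels /u/ and /i/, so it spirantizes to the fricative [v]. /b/ is a stop between vowels /o/ and /a/, so it spirantizes to the fricative [v]. /hiubiobaagiid/ → hiuviovaagiid.
Rule 4 (final a-epenthesis): the form ends in the consonant /d/, so [a] is inserted word-finally. /hiuviovaagiid/ → hiuviovaagiida.

hiuviovaagiida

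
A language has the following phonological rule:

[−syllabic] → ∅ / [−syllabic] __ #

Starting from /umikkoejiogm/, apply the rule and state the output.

/m/ is the second consonant of a word-final cluster /gm/, so it deletes.
The other instances of /m/, /k/, /j/, /g/ do not occur in the required environment and remain unchanged.
Surface form: [umikkoejiog].

umikkoejiog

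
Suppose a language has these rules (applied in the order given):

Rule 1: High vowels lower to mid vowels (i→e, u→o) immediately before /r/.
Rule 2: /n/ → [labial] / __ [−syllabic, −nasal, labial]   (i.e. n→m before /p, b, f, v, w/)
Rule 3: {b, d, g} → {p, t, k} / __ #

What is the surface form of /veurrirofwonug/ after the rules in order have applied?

Rule 1 (pre-rhotic lowering): /u/ is a high vowel immediately before /r/, so it lowers to [o]. /i/ is a high vowel immediately before /r/, so it lowers to [e]. /veurrirofwonug/ → veorrerofwonug.
Rule 2 (nasal place assimilation): no segment meets the environment; /veorrerofwonug/ is unchanged.
Rule 3 (final devoicing): /g/ is a voiced stop in word-final position, so it devoices to [k]. /veorrerofwonug/ → veorrerofwonuk.

veorrerofwonuk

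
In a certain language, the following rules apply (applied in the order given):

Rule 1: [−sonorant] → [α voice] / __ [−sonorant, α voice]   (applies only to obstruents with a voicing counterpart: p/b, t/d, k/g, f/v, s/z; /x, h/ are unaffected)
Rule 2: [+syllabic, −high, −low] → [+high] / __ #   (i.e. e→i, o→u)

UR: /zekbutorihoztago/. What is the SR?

zegbutorihostagu

Rule 1 (regressive voicing assimilation): /k/ precedes the voiced obstruent /b/, so it voices to [g] by assimilation. /z/ precedes the voiceless obstruent /t/, so it devoices to [s] by assimilation. /zekbutorihoztago/ → zegbutorihostago.
Rule 2 (final vowel raising): /o/ is a mid vowel in word-final position, so it raises to [u]. /zegbutorihostago/ → zegbutorihostagu.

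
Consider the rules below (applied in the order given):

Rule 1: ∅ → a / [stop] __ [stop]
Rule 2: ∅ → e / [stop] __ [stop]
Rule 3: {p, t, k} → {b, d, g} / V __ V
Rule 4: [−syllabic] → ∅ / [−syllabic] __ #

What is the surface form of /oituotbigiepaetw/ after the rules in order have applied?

Rule 1 (stop-cluster a-epenthesis): /t/ and /b/ form a stop–stop cluster, so [a] is inserted between them. /oituotbigiepaetw/ → oituotabigiepaetw.
Rule 2 (stop-cluster e-epenthesis): no segment meets the environment; /oituotabigiepaetw/ is unchanged.
Rule 3 (intervocalic voicing): /t/ is a voiceless stop between vowels /i/ and /u/, so it voices to [d]. /t/ is a voiceless stop between vowels /o/ and /a/, so it voices to [d]. /p/ is a voiceless stop between vowels /e/ and /a/, so it voices to [b]. /oituotabigiepaetw/ → oiduodabigiebaetw.
Rule 4 (final cluster simplification): /w/ is the second consonant of a word-final cluster /tw/, so it deletes. /oiduodabigiebaetw/ → oiduodabigiebaet.

oiduodabigiebaet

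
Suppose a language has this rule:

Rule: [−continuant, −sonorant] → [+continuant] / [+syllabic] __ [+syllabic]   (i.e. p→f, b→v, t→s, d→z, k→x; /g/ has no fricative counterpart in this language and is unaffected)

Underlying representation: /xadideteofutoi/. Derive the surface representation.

xazizeseofusoi

/d/ is a stop between vowels /a/ and /i/, so it spirantizes to the fricative [z].
/d/ is a stop between vowels /i/ and /e/, so it spirantizes to the fricative [z].
/t/ is a stop between vowels /e/ and /e/, so it spirantizes to the fricative [s].
/t/ is a stop between vowels /u/ and /o/, so it spirantizes to the fricative [s].
Surface form: [xazizeseofusoi].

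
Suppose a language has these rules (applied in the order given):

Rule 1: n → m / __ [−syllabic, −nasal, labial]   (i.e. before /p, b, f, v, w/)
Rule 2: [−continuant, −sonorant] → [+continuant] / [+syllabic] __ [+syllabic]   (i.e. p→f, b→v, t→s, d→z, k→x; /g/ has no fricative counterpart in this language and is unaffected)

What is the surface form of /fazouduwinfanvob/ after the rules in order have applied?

Rule 1 (nasal place assimilation): /n/ precedes the labial consonant /f/, so it assimilates in place to [m]. /n/ precedes the labial consonant /v/, so it assimilates in place to [m]. /fazouduwinfanvob/ → fazouduwimfamvob.
Rule 2 (intervocalic spirantization): /d/ is a stop between vowels /u/ and /u/, so it spirantizes to the fricative [z]. /fazouduwimfamvob/ → fazouzuwimfamvob.

fazouzuwimfamvob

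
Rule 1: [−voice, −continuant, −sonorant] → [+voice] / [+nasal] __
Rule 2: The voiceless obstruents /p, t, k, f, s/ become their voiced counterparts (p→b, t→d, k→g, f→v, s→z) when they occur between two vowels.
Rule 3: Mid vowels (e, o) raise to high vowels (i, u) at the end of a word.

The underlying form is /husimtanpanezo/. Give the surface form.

huzimdanbanezu

Rule 1 (post-nasal voicing): /t/ is a voiceless stop immediately after the nasal /m/, so it voices to [d]. /p/ is a voiceless stop immediately after the nasal /n/, so it voices to [b]. /husimtanpanezo/ → husimdanbanezo.
Rule 2 (intervocalic voicing): /s/ is a voiceless obstruent between vowels /u/ and /i/, so it voices to [z]. /husimdanbanezo/ → huzimdanbanezo.
Rule 3 (final vowel raising): /o/ is a mid vowel in word-final position, so it raises to [u]. /huzimdanbanezo/ → huzimdanbanezu.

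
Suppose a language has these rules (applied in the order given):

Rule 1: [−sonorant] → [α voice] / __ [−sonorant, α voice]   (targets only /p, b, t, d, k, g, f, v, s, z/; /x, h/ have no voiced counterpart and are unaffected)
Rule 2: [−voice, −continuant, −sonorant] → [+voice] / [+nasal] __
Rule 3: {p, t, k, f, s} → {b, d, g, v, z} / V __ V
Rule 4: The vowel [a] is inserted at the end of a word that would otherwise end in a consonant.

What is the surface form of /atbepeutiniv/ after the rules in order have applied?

Rule 1 (regressive voicing assimilation): /t/ precedes the voiced obstruent /b/, so it voices to [d] by assimilation. /atbepeutiniv/ → adbepeutiniv.
Rule 2 (post-nasal voicing): no segment meets the environment; /adbepeutiniv/ is unchanged.
Rule 3 (intervocalic voicing): /p/ is a voiceless obstruent between vowels /e/ and /e/, so it voices to [b]. /t/ is a voiceless obstruent between vowels /u/ and /i/, so it voices to [d]. /adbepeutiniv/ → adbebeudiniv.
Rule 4 (final a-epenthesis): the form ends in the consonant /v/, so [a] is inserted word-finally. /adbebeudiniv/ → adbebeudiniva.

adbebeudiniva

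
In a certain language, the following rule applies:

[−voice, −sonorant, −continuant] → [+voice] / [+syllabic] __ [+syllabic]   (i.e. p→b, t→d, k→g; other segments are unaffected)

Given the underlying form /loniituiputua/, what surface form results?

/t/ is a voiceless stop between vowels /i/ and /u/, so it voices to [d].
/p/ is a voiceless stop between vowels /i/ and /u/, so it voices to [b].
/t/ is a voiceless stop between vowels /u/ and /u/, so it voices to [d].
Surface form: [loniiduibudua].

loniiduibudua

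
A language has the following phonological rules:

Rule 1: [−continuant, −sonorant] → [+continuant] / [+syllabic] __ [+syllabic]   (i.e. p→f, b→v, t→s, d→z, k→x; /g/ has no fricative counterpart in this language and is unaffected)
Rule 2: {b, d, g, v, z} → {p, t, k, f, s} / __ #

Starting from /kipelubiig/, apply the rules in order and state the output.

Rule 1 (intervocalic spirantization): /p/ is a stop between vowels /i/ and /e/, so it spirantizes to the fricative [f]. /b/ is a stop between vowels /u/ and /i/, so it spirantizes to the fricative [v]. /kipelubiig/ → kifeluviig.
Rule 2 (final devoicing): /g/ is a voiced obstruent in word-final position, so it devoices to [k]. /kifeluviig/ → kifeluviik.

kifeluviik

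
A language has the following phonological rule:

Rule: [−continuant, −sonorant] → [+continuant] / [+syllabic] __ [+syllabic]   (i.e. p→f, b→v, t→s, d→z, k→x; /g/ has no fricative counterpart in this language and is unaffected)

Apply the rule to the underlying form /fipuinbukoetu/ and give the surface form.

fifuinbuxoesu

/p/ is a stop between vowels /i/ and /u/, so it spirantizes to the fricative [f].
/k/ is a stop between vowels /u/ and /o/, so it spirantizes to the fricative [x].
/t/ is a stop between vowels /e/ and /u/, so it spirantizes to the fricative [s].
The other instance of /b/ does not occur in the required environment and remains unchanged.
Surface form: [fifuinbuxoesu].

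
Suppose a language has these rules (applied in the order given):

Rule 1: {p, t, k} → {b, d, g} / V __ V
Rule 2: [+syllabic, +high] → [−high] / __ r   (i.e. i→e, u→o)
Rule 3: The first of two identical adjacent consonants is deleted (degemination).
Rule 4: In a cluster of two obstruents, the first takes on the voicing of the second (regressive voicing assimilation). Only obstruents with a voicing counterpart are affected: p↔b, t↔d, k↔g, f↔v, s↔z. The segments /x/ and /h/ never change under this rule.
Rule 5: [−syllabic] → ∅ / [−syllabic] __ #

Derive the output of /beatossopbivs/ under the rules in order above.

beadosobbif

Rule 1 (intervocalic voicing): /t/ is a voiceless stop between vowels /a/ and /o/, so it voices to [d]. /beatossopbivs/ → beadossopbivs.
Rule 2 (pre-rhotic lowering): no segment meets the environment; /beadossopbivs/ is unchanged.
Rule 3 (degemination): /ss/ is a geminate; the first /s/ deletes. /beadossopbivs/ → beadosopbivs.
Rule 4 (regressive voicing assimilation): /p/ precedes the voiced obstruent /b/, so it voices to [b] by assimilation. /v/ precedes the voiceless obstruent /s/, so it devoices to [f] by assimilation. /beadosopbivs/ → beadosobbifs.
Rule 5 (final cluster simplification): /s/ is the second consonant of a word-final cluster /fs/, so it deletes. /beadosobbifs/ → beadosobbif.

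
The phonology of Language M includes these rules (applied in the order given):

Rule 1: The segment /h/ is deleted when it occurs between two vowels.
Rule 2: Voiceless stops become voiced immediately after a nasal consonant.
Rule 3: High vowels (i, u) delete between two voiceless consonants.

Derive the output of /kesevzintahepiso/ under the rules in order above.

Rule 1 (intervocalic h-deletion): /h/ occurs between vowels /a/ and /e/, so it deletes. /kesevzintahepiso/ → kesevzintaepiso.
Rule 2 (post-nasal voicing): /t/ is a voiceless stop immediately after the nasal /n/, so it voices to [d]. /kesevzintaepiso/ → kesevzindaepiso.
Rule 3 (high vowel syncope): /i/ is a high vowel flanked by voiceless consonants /p/ and /s/, so it deletes. /kesevzindaepiso/ → kesevzindaepso.

kesevzindaepso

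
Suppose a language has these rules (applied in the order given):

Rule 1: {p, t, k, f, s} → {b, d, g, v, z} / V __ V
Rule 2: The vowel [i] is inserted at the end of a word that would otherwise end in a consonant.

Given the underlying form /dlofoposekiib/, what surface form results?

dlovobozegiibi

Rule 1 (intervocalic voicing): /f/ is a voiceless obstruent between vowels /o/ and /o/, so it voices to [v]. /p/ is a voiceless obstruent between vowels /o/ and /o/, so it voices to [b]. /s/ is a voiceless obstruent between vowels /o/ and /e/, so it voices to [z]. /k/ is a voiceless obstruent between vowels /e/ and /i/, so it voices to [g]. /dlofoposekiib/ → dlovobozegiib.
Rule 2 (final i-epenthesis): the form ends in the consonant /b/, so [i] is inserted word-finally. /dlovobozegiib/ → dlovobozegiibi.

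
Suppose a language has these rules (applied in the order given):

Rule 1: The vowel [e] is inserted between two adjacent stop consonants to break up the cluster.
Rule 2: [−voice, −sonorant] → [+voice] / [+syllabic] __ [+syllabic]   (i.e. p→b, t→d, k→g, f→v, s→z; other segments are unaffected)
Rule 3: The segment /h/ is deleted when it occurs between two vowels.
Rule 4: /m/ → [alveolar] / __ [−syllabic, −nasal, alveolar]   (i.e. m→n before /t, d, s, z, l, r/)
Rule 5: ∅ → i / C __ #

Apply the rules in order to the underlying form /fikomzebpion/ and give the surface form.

figonzebebioni

Rule 1 (stop-cluster e-epenthesis): /b/ and /p/ form a stop–stop cluster, so [e] is inserted between them. /fikomzebpion/ → fikomzebepion.
Rule 2 (intervocalic voicing): /k/ is a voiceless obstruent between vowels /i/ and /o/, so it voices to [g]. /p/ is a voiceless obstruent between vowels /e/ and /i/, so it voices to [b]. /fikomzebepion/ → figomzebebion.
Rule 3 (intervocalic h-deletion): no segment meets the environment; /figomzebebion/ is unchanged.
Rule 4 (nasal place assimilation): /m/ precedes the alveolar consonant /z/, so it assimilates in place to [n]. /figomzebebion/ → figonzebebion.
Rule 5 (final i-epenthesis): the form ends in the consonant /n/, so [i] is inserted word-finally. /figonzebebion/ → figonzebebioni.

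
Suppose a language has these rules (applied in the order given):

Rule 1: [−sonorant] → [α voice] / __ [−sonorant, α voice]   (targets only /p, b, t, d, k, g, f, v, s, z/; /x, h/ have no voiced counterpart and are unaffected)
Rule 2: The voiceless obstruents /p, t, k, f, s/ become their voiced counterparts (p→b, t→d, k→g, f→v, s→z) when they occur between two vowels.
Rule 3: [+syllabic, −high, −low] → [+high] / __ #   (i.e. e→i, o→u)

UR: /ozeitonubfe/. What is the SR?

Rule 1 (regressive voicing assimilation): /b/ precedes the voiceless obstruent /f/, so it devoices to [p] by assimilation. /ozeitonubfe/ → ozeitonupfe.
Rule 2 (intervocalic voicing): /t/ is a voiceless obstruent between vowels /i/ and /o/, so it voices to [d]. /ozeitonupfe/ → ozeidonupfe.
Rule 3 (final vowel raising): /e/ is a mid vowel in word-final position, so it raises to [i]. /ozeidonupfe/ → ozeidonupfi.

ozeidonupfi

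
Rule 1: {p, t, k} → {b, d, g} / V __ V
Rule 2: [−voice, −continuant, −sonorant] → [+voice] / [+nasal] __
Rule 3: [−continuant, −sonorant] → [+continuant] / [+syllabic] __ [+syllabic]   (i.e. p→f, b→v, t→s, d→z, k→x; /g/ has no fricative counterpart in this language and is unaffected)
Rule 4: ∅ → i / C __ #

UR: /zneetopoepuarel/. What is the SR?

Rule 1 (intervocalic voicing): /t/ is a voiceless stop between vowels /e/ and /o/, so it voices to [d]. /p/ is a voiceless stop between vowels /o/ and /o/, so it voices to [b]. /p/ is a voiceless stop between vowels /e/ and /u/, so it voices to [b]. /zneetopoepuarel/ → zneedoboebuarel.
Rule 2 (post-nasal voicing): no segment meets the environment; /zneedoboebuarel/ is unchanged.
Rule 3 (intervocalic spirantization): /d/ is a stop between vowels /e/ and /o/, so it spirantizes to the fricative [z]. /b/ is a stop between vowels /o/ and /o/, so it spirantizes to the fricative [v]. /b/ is a stop between vowels /e/ and /u/, so it spirantizes to the fricative [v]. /zneedoboebuarel/ → zneezovoevuarel.
Rule 4 (final i-epenthesis): the form ends in the consonant /l/, so [i] is inserted word-finally. /zneezovoevuarel/ → zneezovoevuareli.

zneezovoevuareli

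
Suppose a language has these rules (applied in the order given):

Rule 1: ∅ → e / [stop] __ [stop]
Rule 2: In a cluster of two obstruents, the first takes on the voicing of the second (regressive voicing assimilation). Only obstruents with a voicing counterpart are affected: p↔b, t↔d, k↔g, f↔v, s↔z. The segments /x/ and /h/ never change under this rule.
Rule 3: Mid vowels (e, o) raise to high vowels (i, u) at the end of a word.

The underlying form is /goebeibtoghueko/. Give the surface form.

goebeibetokhueku

Rule 1 (stop-cluster e-epenthesis): /b/ and /t/ form a stop–stop cluster, so [e] is inserted between them. /goebeibtoghueko/ → goebeibetoghueko.
Rule 2 (regressive voicing assimilation): /g/ precedes the voiceless obstruent /h/, so it devoices to [k] by assimilation. /goebeibetoghueko/ → goebeibetokhueko.
Rule 3 (final vowel raising): /o/ is a mid vowel in word-final position, so it raises to [u]. /goebeibetokhueko/ → goebeibetokhueku.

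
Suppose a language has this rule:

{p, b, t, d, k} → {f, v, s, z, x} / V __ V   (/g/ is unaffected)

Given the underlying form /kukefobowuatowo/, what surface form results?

/k/ is a stop between vowels /u/ and /e/, so it spirantizes to the fricative [x].
/b/ is a stop between vowels /o/ and /o/, so it spirantizes to the fricative [v].
/t/ is a stop between vowels /a/ and /o/, so it spirantizes to the fricative [s].
The other instance of /k/ does not occur in the required environment and remains unchanged.
Surface form: [kuxefovowuasowo].

kuxefovowuasowo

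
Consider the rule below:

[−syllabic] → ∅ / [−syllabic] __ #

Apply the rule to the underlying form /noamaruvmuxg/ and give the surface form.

/g/ is the second consonant of a word-final cluster /xg/, so it deletes.
The other instances of /n/, /m/, /r/, /v/, /x/ do not occur in the required environment and remain unchanged.
Surface form: [noamaruvmux].

noamaruvmux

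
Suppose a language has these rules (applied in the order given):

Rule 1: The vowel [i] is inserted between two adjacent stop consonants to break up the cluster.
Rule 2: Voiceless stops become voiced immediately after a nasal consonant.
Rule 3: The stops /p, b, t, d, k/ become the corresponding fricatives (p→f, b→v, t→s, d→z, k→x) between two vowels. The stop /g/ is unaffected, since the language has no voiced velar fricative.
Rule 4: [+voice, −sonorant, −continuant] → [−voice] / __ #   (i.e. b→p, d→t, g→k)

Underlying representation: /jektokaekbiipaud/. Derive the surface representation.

jexisoxaexiviifaut

Rule 1 (stop-cluster i-epenthesis): /k/ and /t/ form a stop–stop cluster, so [i] is inserted between them. /k/ and /b/ form a stop–stop cluster, so [i] is inserted between them. /jektokaekbiipaud/ → jekitokaekibiipaud.
Rule 2 (post-nasal voicing): no segment meets the environment; /jekitokaekibiipaud/ is unchanged.
Rule 3 (intervocalic spirantization): /k/ is a stop between vowels /e/ and /i/, so it spirantizes to the fricative [x]. /t/ is a stop between vowels /i/ and /o/, so it spirantizes to the fricative [s]. /k/ is a stop between vowels /o/ and /a/, so it spirantizes to the fricative [x]. /k/ is a stop between vowels /e/ and /i/, so it spirantizes to the fricative [x]. /b/ is a stop between vowels /i/ and /i/, so it spirantizes to the fricative [v]. /p/ is a stop between vowels /i/ and /a/, so it spirantizes to the fricative [f]. /jekitokaekibiipaud/ → jexisoxaexiviifaud.
Rule 4 (final devoicing): /d/ is a voiced stop in word-final position, so it devoices to [t]. /jexisoxaexiviifaud/ → jexisoxaexiviifaut.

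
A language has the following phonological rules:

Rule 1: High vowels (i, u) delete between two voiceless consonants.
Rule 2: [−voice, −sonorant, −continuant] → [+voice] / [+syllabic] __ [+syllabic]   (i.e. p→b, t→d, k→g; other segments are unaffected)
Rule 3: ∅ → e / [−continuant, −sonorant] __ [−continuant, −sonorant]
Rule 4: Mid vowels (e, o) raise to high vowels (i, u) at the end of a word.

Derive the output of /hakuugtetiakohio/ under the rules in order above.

haguugetediagohiu

Rule 1 (high vowel syncope): no segment meets the environment; /hakuugtetiakohio/ is unchanged.
Rule 2 (intervocalic voicing): /k/ is a voiceless stop between vowels /a/ and /u/, so it voices to [g]. /t/ is a voiceless stop between vowels /e/ and /i/, so it voices to [d]. /k/ is a voiceless stop between vowels /a/ and /o/, so it voices to [g]. /hakuugtetiakohio/ → haguugtediagohio.
Rule 3 (stop-cluster e-epenthesis): /g/ and /t/ form a stop–stop cluster, so [e] is inserted between them. /haguugtediagohio/ → haguugetediagohio.
Rule 4 (final vowel raising): /o/ is a mid vowel in word-final position, so it raises to [u]. /haguugetediagohio/ → haguugetediagohiu.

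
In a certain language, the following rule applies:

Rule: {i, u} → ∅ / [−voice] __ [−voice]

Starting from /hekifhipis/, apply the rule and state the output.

hekfhps

/i/ is a high vowel flanked by voiceless consonants /k/ and /f/, so it deletes.
/i/ is a high vowel flanked by voiceless consonants /h/ and /p/, so it deletes.
/i/ is a high vowel flanked by voiceless consonants /p/ and /s/, so it deletes.
Surface form: [hekfhps].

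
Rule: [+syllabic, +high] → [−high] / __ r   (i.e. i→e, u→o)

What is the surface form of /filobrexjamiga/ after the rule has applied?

No segment of /filobrexjamiga/ meets the structural description of the rule, so the form surfaces unchanged.

filobrexjamiga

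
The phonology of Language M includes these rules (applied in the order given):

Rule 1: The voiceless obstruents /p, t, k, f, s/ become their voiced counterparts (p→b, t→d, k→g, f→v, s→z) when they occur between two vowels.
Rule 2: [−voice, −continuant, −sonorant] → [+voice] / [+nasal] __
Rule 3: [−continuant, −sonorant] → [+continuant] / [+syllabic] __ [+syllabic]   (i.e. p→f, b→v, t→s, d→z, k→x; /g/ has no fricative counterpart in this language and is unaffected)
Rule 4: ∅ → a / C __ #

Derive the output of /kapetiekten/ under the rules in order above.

Rule 1 (intervocalic voicing): /p/ is a voiceless obstruent between vowels /a/ and /e/, so it voices to [b]. /t/ is a voiceless obstruent between vowels /e/ and /i/, so it voices to [d]. /kapetiekten/ → kabediekten.
Rule 2 (post-nasal voicing): no segment meets the environment; /kabediekten/ is unchanged.
Rule 3 (intervocalic spirantization): /b/ is a stop between vowels /a/ and /e/, so it spirantizes to the fricative [v]. /d/ is a stop between vowels /e/ and /i/, so it spirantizes to the fricative [z]. /kabediekten/ → kaveziekten.
Rule 4 (final a-epenthesis): the form ends in the consonant /n/, so [a] is inserted word-finally. /kaveziekten/ → kaveziektena.

kaveziektena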